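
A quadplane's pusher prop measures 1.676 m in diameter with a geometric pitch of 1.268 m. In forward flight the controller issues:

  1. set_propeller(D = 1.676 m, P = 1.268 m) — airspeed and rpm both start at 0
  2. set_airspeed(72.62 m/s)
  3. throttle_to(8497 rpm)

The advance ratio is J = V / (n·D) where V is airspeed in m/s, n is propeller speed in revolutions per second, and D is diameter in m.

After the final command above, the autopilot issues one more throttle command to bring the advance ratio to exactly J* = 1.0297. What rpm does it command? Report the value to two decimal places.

rpm = 2524.78

set_propeller: D = 1.676 m, P = 1.268 m (p = P/D = 0.756563); state ← (V=0, rpm=0)
set_airspeed(72.62): V ← 72.62 m/s
throttle_to(8497): rpm ← 8497
final state: V = 72.62 m/s, rpm = 8497 → n = rpm/60 = 141.616667 rev/s
target J* = 1.0297; solve J* = V/(n·D) for n: n = V/(J*·D) = 72.62/(1.0297 × 1.676) = 42.079592 rev/s
rpm = 60·n = 2524.775504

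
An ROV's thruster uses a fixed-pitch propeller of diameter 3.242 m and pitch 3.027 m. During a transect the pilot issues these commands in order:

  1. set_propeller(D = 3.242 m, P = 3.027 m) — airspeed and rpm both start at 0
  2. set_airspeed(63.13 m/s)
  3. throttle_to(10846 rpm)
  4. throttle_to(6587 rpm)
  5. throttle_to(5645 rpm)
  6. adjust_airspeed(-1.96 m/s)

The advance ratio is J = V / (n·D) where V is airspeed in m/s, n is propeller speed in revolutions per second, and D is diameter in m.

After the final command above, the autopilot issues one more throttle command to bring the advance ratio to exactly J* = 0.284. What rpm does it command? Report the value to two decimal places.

set_propeller: D = 3.242 m, P = 3.027 m (p = P/D = 0.933683); state ← (V=0, rpm=0)
set_airspeed(63.13): V ← 63.13 m/s
throttle_to(10846): rpm ← 10846
throttle_to(6587): rpm ← 6587
throttle_to(5645): rpm ← 5645
adjust_airspeed(-1.96): V ← 63.13 -1.96 = 61.17 m/s
final state: V = 61.17 m/s, rpm = 5645 → n = rpm/60 = 94.083333 rev/s
target J* = 0.284; solve J* = V/(n·D) for n: n = V/(J*·D) = 61.17/(0.284 × 3.242) = 66.436559 rev/s
rpm = 60·n = 3986.193534

rpm = 3986.19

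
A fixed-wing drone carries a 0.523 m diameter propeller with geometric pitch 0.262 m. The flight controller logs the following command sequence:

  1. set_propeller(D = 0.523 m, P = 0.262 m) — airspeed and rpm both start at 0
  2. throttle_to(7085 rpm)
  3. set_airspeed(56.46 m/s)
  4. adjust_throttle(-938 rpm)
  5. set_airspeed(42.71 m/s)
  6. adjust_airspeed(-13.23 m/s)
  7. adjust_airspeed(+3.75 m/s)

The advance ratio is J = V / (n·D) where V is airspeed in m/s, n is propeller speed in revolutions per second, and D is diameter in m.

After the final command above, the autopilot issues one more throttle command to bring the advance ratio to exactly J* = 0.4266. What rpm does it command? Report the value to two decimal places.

rpm = 8936.33

set_propeller: D = 0.523 m, P = 0.262 m (p = P/D = 0.500956); state ← (V=0, rpm=0)
throttle_to(7085): rpm ← 7085
set_airspeed(56.46): V ← 56.46 m/s
adjust_throttle(-938): rpm ← 7085 -938 = 6147
set_airspeed(42.71): V ← 42.71 m/s
adjust_airspeed(-13.23): V ← 42.71 -13.23 = 29.48 m/s
adjust_airspeed(+3.75): V ← 29.48 +3.75 = 33.23 m/s
final state: V = 33.23 m/s, rpm = 6147 → n = rpm/60 = 102.450000 rev/s
target J* = 0.4266; solve J* = V/(n·D) for n: n = V/(J*·D) = 33.23/(0.4266 × 0.523) = 148.938783 rev/s
rpm = 60·n = 8936.326989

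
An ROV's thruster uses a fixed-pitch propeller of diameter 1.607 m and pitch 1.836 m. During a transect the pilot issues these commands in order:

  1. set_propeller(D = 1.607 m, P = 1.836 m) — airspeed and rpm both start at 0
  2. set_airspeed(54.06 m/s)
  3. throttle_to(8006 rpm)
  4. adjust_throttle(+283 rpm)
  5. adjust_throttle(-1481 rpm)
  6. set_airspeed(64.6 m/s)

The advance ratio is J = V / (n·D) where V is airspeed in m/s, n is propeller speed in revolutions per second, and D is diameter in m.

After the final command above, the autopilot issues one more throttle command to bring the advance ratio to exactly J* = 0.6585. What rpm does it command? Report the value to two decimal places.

set_propeller: D = 1.607 m, P = 1.836 m (p = P/D = 1.142502); state ← (V=0, rpm=0)
set_airspeed(54.06): V ← 54.06 m/s
throttle_to(8006): rpm ← 8006
adjust_throttle(+283): rpm ← 8006 +283 = 8289
adjust_throttle(-1481): rpm ← 8289 -1481 = 6808
set_airspeed(64.6): V ← 64.6 m/s
final state: V = 64.6 m/s, rpm = 6808 → n = rpm/60 = 113.466667 rev/s
target J* = 0.6585; solve J* = V/(n·D) for n: n = V/(J*·D) = 64.6/(0.6585 × 1.607) = 61.046513 rev/s
rpm = 60·n = 3662.790780

rpm = 3662.79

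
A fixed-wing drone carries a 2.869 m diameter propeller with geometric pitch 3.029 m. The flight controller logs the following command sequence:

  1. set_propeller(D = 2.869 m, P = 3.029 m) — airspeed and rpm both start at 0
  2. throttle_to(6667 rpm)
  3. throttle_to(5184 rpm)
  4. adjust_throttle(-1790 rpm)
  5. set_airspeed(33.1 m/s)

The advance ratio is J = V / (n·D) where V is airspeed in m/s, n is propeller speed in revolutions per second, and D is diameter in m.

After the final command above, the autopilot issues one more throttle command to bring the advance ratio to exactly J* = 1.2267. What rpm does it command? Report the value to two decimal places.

set_propeller: D = 2.869 m, P = 3.029 m (p = P/D = 1.055769); state ← (V=0, rpm=0)
throttle_to(6667): rpm ← 6667
throttle_to(5184): rpm ← 5184
adjust_throttle(-1790): rpm ← 5184 -1790 = 3394
set_airspeed(33.1): V ← 33.1 m/s
final state: V = 33.1 m/s, rpm = 3394 → n = rpm/60 = 56.566667 rev/s
target J* = 1.2267; solve J* = V/(n·D) for n: n = V/(J*·D) = 33.1/(1.2267 × 2.869) = 9.405006 rev/s
rpm = 60·n = 564.300364

rpm = 564.30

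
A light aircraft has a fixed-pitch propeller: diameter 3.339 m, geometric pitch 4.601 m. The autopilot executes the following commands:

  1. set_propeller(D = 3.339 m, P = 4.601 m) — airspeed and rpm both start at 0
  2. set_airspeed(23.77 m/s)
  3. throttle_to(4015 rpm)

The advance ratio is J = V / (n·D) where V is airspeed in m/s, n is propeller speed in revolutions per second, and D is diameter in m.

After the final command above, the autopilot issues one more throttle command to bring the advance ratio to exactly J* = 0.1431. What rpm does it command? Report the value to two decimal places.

rpm = 2984.86

set_propeller: D = 3.339 m, P = 4.601 m (p = P/D = 1.377957); state ← (V=0, rpm=0)
set_airspeed(23.77): V ← 23.77 m/s
throttle_to(4015): rpm ← 4015
final state: V = 23.77 m/s, rpm = 4015 → n = rpm/60 = 66.916667 rev/s
target J* = 0.1431; solve J* = V/(n·D) for n: n = V/(J*·D) = 23.77/(0.1431 × 3.339) = 49.747714 rev/s
rpm = 60·n = 2984.862840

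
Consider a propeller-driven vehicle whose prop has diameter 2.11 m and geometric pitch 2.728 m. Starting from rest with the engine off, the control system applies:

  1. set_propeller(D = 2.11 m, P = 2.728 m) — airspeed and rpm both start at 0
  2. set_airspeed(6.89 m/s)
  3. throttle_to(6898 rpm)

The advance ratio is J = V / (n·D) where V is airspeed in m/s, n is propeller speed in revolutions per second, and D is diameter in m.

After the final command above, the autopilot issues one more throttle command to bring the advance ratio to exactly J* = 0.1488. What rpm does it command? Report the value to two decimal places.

set_propeller: D = 2.11 m, P = 2.728 m (p = P/D = 1.292891); state ← (V=0, rpm=0)
set_airspeed(6.89): V ← 6.89 m/s
throttle_to(6898): rpm ← 6898
final state: V = 6.89 m/s, rpm = 6898 → n = rpm/60 = 114.966667 rev/s
target J* = 0.1488; solve J* = V/(n·D) for n: n = V/(J*·D) = 6.89/(0.1488 × 2.11) = 21.944912 rev/s
rpm = 60·n = 1316.694695

rpm = 1316.69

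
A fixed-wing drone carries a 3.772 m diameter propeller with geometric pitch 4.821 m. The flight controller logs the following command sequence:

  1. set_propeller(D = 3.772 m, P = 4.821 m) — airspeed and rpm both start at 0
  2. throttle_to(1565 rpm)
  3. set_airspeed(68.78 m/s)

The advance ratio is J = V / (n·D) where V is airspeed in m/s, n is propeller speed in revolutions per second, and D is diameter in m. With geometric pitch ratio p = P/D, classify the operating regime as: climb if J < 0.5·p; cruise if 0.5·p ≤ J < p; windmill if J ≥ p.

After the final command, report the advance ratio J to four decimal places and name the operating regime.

J = 0.6991, regime = cruise

set_propeller: D = 3.772 m, P = 4.821 m (p = P/D = 1.278102); state ← (V=0, rpm=0)
throttle_to(1565): rpm ← 1565
set_airspeed(68.78): V ← 68.78 m/s
final state: V = 68.78 m/s, rpm = 1565 → n = rpm/60 = 26.083333 rev/s
J = V / (n·D) = 68.78 / (26.083333 × 3.772) = 0.699081
regime bands: climb J<0.6391 | cruise [0.6391, 1.2781) | windmill J≥1.2781
J = 0.6991 → cruise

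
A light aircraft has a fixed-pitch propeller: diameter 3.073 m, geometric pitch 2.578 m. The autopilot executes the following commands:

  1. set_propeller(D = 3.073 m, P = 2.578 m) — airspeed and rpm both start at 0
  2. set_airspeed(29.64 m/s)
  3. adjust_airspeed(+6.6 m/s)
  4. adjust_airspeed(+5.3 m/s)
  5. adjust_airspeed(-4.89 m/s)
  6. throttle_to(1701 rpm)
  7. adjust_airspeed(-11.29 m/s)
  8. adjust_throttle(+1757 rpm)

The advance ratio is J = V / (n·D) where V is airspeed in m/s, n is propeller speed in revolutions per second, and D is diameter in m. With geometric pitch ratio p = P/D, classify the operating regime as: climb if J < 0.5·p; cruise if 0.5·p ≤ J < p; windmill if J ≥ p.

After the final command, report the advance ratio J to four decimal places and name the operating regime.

J = 0.1432, regime = climb

set_propeller: D = 3.073 m, P = 2.578 m (p = P/D = 0.838920); state ← (V=0, rpm=0)
set_airspeed(29.64): V ← 29.64 m/s
adjust_airspeed(+6.6): V ← 29.64 +6.6 = 36.24 m/s
adjust_airspeed(+5.3): V ← 36.24 +5.3 = 41.54 m/s
adjust_airspeed(-4.89): V ← 41.54 -4.89 = 36.65 m/s
throttle_to(1701): rpm ← 1701
adjust_airspeed(-11.29): V ← 36.65 -11.29 = 25.36 m/s
adjust_throttle(+1757): rpm ← 1701 +1757 = 3458
final state: V = 25.36 m/s, rpm = 3458 → n = rpm/60 = 57.633333 rev/s
J = V / (n·D) = 25.36 / (57.633333 × 3.073) = 0.143190
regime bands: climb J<0.4195 | cruise [0.4195, 0.8389) | windmill J≥0.8389
J = 0.1432 → climb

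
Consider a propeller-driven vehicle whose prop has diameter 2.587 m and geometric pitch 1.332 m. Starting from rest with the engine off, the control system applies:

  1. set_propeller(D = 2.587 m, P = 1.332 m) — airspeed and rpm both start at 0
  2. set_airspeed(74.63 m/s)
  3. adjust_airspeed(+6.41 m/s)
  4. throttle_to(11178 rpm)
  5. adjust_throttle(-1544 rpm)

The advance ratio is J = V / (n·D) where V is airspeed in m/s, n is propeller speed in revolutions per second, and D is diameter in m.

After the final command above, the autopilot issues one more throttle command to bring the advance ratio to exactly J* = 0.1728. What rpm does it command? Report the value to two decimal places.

rpm = 10877.03

set_propeller: D = 2.587 m, P = 1.332 m (p = P/D = 0.514882); state ← (V=0, rpm=0)
set_airspeed(74.63): V ← 74.63 m/s
adjust_airspeed(+6.41): V ← 74.63 +6.41 = 81.04 m/s
throttle_to(11178): rpm ← 11178
adjust_throttle(-1544): rpm ← 11178 -1544 = 9634
final state: V = 81.04 m/s, rpm = 9634 → n = rpm/60 = 160.566667 rev/s
target J* = 0.1728; solve J* = V/(n·D) for n: n = V/(J*·D) = 81.04/(0.1728 × 2.587) = 181.283912 rev/s
rpm = 60·n = 10877.034746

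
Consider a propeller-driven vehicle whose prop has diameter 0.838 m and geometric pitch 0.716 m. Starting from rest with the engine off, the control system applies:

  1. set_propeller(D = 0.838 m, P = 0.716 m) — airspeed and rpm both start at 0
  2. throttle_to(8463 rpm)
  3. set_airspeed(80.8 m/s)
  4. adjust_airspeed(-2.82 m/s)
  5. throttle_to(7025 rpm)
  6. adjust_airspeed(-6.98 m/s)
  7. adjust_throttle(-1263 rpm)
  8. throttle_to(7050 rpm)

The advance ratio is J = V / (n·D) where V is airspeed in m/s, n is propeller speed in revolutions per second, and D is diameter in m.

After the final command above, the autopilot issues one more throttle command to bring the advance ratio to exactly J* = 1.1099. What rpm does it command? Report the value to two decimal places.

rpm = 4580.17

set_propeller: D = 0.838 m, P = 0.716 m (p = P/D = 0.854415); state ← (V=0, rpm=0)
throttle_to(8463): rpm ← 8463
set_airspeed(80.8): V ← 80.8 m/s
adjust_airspeed(-2.82): V ← 80.8 -2.82 = 77.98 m/s
throttle_to(7025): rpm ← 7025
adjust_airspeed(-6.98): V ← 77.98 -6.98 = 71 m/s
adjust_throttle(-1263): rpm ← 7025 -1263 = 5762
throttle_to(7050): rpm ← 7050
final state: V = 71 m/s, rpm = 7050 → n = rpm/60 = 117.500000 rev/s
target J* = 1.1099; solve J* = V/(n·D) for n: n = V/(J*·D) = 71/(1.1099 × 0.838) = 76.336190 rev/s
rpm = 60·n = 4580.171384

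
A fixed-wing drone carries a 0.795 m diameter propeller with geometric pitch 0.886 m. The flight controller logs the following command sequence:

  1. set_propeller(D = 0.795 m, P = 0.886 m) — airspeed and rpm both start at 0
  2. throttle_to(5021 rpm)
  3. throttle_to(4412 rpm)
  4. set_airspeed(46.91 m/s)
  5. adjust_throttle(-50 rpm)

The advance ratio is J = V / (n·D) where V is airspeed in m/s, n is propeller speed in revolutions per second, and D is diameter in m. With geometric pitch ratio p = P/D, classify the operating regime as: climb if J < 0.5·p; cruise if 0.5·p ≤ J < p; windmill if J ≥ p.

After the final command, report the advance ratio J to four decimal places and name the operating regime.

set_propeller: D = 0.795 m, P = 0.886 m (p = P/D = 1.114465); state ← (V=0, rpm=0)
throttle_to(5021): rpm ← 5021
throttle_to(4412): rpm ← 4412
set_airspeed(46.91): V ← 46.91 m/s
adjust_throttle(-50): rpm ← 4412 -50 = 4362
final state: V = 46.91 m/s, rpm = 4362 → n = rpm/60 = 72.700000 rev/s
J = V / (n·D) = 46.91 / (72.700000 × 0.795) = 0.811641
regime bands: climb J<0.5572 | cruise [0.5572, 1.1145) | windmill J≥1.1145
J = 0.8116 → cruise

J = 0.8116, regime = cruise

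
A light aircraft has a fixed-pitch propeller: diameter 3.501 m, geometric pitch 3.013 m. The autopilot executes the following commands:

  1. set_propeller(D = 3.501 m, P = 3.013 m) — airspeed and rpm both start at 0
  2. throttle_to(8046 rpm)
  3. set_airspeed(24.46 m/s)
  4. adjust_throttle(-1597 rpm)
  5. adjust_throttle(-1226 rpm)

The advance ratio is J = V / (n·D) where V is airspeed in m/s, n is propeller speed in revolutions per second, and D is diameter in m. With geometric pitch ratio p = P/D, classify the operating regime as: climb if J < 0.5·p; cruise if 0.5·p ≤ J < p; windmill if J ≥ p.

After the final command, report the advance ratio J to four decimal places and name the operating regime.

J = 0.0803, regime = climb

set_propeller: D = 3.501 m, P = 3.013 m (p = P/D = 0.860611); state ← (V=0, rpm=0)
throttle_to(8046): rpm ← 8046
set_airspeed(24.46): V ← 24.46 m/s
adjust_throttle(-1597): rpm ← 8046 -1597 = 6449
adjust_throttle(-1226): rpm ← 6449 -1226 = 5223
final state: V = 24.46 m/s, rpm = 5223 → n = rpm/60 = 87.050000 rev/s
J = V / (n·D) = 24.46 / (87.050000 × 3.501) = 0.080259
regime bands: climb J<0.4303 | cruise [0.4303, 0.8606) | windmill J≥0.8606
J = 0.0803 → climb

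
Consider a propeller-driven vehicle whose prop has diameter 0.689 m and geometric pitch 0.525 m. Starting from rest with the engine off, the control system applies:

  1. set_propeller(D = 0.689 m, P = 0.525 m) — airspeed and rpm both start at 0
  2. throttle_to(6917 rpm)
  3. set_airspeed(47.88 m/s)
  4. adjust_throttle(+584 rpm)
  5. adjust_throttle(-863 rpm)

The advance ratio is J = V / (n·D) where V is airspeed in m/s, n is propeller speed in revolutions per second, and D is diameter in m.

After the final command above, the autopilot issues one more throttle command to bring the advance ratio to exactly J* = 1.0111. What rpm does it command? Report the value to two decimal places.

set_propeller: D = 0.689 m, P = 0.525 m (p = P/D = 0.761974); state ← (V=0, rpm=0)
throttle_to(6917): rpm ← 6917
set_airspeed(47.88): V ← 47.88 m/s
adjust_throttle(+584): rpm ← 6917 +584 = 7501
adjust_throttle(-863): rpm ← 7501 -863 = 6638
final state: V = 47.88 m/s, rpm = 6638 → n = rpm/60 = 110.633333 rev/s
target J* = 1.0111; solve J* = V/(n·D) for n: n = V/(J*·D) = 47.88/(1.0111 × 0.689) = 68.729124 rev/s
rpm = 60·n = 4123.747448

rpm = 4123.75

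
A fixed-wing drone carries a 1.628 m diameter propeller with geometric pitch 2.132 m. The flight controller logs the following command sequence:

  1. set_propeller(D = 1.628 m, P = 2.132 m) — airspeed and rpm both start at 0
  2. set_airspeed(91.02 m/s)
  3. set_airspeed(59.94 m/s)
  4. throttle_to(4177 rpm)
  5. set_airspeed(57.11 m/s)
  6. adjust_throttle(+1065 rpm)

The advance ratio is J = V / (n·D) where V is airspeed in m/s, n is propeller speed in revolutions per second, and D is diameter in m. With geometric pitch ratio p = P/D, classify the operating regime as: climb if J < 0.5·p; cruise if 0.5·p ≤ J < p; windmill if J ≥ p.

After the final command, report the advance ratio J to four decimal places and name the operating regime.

J = 0.4015, regime = climb

set_propeller: D = 1.628 m, P = 2.132 m (p = P/D = 1.309582); state ← (V=0, rpm=0)
set_airspeed(91.02): V ← 91.02 m/s
set_airspeed(59.94): V ← 59.94 m/s
throttle_to(4177): rpm ← 4177
set_airspeed(57.11): V ← 57.11 m/s
adjust_throttle(+1065): rpm ← 4177 +1065 = 5242
final state: V = 57.11 m/s, rpm = 5242 → n = rpm/60 = 87.366667 rev/s
J = V / (n·D) = 57.11 / (87.366667 × 1.628) = 0.401524
regime bands: climb J<0.6548 | cruise [0.6548, 1.3096) | windmill J≥1.3096
J = 0.4015 → climb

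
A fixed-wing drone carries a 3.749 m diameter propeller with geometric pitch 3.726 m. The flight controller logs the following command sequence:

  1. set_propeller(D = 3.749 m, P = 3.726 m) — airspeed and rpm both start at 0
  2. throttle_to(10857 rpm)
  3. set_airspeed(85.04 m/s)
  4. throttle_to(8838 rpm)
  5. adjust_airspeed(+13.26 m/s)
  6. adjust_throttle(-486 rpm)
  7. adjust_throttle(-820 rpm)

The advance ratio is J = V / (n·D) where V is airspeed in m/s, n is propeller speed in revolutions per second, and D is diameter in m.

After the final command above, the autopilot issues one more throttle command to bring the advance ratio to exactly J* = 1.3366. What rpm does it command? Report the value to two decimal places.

set_propeller: D = 3.749 m, P = 3.726 m (p = P/D = 0.993865); state ← (V=0, rpm=0)
throttle_to(10857): rpm ← 10857
set_airspeed(85.04): V ← 85.04 m/s
throttle_to(8838): rpm ← 8838
adjust_airspeed(+13.26): V ← 85.04 +13.26 = 98.3 m/s
adjust_throttle(-486): rpm ← 8838 -486 = 8352
adjust_throttle(-820): rpm ← 8352 -820 = 7532
final state: V = 98.3 m/s, rpm = 7532 → n = rpm/60 = 125.533333 rev/s
target J* = 1.3366; solve J* = V/(n·D) for n: n = V/(J*·D) = 98.3/(1.3366 × 3.749) = 19.617182 rev/s
rpm = 60·n = 1177.030918

rpm = 1177.03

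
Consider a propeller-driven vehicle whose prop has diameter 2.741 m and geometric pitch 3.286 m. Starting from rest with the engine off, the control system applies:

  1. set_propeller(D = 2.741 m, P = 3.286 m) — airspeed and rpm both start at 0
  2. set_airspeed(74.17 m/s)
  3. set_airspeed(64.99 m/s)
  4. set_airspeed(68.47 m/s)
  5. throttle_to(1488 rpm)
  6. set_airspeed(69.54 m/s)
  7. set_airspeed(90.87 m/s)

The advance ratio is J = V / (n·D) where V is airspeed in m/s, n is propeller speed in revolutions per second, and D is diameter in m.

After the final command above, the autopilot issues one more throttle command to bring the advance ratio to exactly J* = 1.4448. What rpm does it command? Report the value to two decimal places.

set_propeller: D = 2.741 m, P = 3.286 m (p = P/D = 1.198833); state ← (V=0, rpm=0)
set_airspeed(74.17): V ← 74.17 m/s
set_airspeed(64.99): V ← 64.99 m/s
set_airspeed(68.47): V ← 68.47 m/s
throttle_to(1488): rpm ← 1488
set_airspeed(69.54): V ← 69.54 m/s
set_airspeed(90.87): V ← 90.87 m/s
final state: V = 90.87 m/s, rpm = 1488 → n = rpm/60 = 24.800000 rev/s
target J* = 1.4448; solve J* = V/(n·D) for n: n = V/(J*·D) = 90.87/(1.4448 × 2.741) = 22.945829 rev/s
rpm = 60·n = 1376.749762

rpm = 1376.75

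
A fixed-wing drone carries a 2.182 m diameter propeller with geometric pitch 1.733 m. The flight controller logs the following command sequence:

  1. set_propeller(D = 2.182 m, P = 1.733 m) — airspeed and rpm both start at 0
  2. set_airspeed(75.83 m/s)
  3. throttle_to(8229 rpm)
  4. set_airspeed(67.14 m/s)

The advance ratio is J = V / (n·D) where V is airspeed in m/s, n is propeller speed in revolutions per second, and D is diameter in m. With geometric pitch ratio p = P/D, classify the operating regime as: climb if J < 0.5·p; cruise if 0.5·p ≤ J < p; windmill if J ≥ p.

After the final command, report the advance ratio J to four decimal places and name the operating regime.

J = 0.2244, regime = climb

set_propeller: D = 2.182 m, P = 1.733 m (p = P/D = 0.794225); state ← (V=0, rpm=0)
set_airspeed(75.83): V ← 75.83 m/s
throttle_to(8229): rpm ← 8229
set_airspeed(67.14): V ← 67.14 m/s
final state: V = 67.14 m/s, rpm = 8229 → n = rpm/60 = 137.150000 rev/s
J = V / (n·D) = 67.14 / (137.150000 × 2.182) = 0.224352
regime bands: climb J<0.3971 | cruise [0.3971, 0.7942) | windmill J≥0.7942
J = 0.2244 → climb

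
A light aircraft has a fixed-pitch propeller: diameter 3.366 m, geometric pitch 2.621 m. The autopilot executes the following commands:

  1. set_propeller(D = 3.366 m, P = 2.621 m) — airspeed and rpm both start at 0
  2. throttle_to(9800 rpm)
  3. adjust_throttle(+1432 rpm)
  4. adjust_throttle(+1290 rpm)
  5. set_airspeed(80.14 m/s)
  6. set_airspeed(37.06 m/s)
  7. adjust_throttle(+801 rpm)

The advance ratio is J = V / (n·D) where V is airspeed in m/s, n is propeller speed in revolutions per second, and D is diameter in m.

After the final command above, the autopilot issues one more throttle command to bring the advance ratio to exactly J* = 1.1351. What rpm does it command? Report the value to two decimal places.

rpm = 581.98

set_propeller: D = 3.366 m, P = 2.621 m (p = P/D = 0.778669); state ← (V=0, rpm=0)
throttle_to(9800): rpm ← 9800
adjust_throttle(+1432): rpm ← 9800 +1432 = 11232
adjust_throttle(+1290): rpm ← 11232 +1290 = 12522
set_airspeed(80.14): V ← 80.14 m/s
set_airspeed(37.06): V ← 37.06 m/s
adjust_throttle(+801): rpm ← 12522 +801 = 13323
final state: V = 37.06 m/s, rpm = 13323 → n = rpm/60 = 222.050000 rev/s
target J* = 1.1351; solve J* = V/(n·D) for n: n = V/(J*·D) = 37.06/(1.1351 × 3.366) = 9.699675 rev/s
rpm = 60·n = 581.980496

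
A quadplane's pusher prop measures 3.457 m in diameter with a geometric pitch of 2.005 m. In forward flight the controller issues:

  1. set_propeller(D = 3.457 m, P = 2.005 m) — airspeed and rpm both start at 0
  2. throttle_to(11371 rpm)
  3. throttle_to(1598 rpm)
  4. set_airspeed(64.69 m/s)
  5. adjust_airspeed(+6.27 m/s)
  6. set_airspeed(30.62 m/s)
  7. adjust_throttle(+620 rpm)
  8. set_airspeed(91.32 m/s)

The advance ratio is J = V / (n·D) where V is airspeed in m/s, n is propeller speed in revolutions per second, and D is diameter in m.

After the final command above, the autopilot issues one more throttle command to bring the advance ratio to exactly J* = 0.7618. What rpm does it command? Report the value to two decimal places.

rpm = 2080.54

set_propeller: D = 3.457 m, P = 2.005 m (p = P/D = 0.579983); state ← (V=0, rpm=0)
throttle_to(11371): rpm ← 11371
throttle_to(1598): rpm ← 1598
set_airspeed(64.69): V ← 64.69 m/s
adjust_airspeed(+6.27): V ← 64.69 +6.27 = 70.96 m/s
set_airspeed(30.62): V ← 30.62 m/s
adjust_throttle(+620): rpm ← 1598 +620 = 2218
set_airspeed(91.32): V ← 91.32 m/s
final state: V = 91.32 m/s, rpm = 2218 → n = rpm/60 = 36.966667 rev/s
target J* = 0.7618; solve J* = V/(n·D) for n: n = V/(J*·D) = 91.32/(0.7618 × 3.457) = 34.675725 rev/s
rpm = 60·n = 2080.543523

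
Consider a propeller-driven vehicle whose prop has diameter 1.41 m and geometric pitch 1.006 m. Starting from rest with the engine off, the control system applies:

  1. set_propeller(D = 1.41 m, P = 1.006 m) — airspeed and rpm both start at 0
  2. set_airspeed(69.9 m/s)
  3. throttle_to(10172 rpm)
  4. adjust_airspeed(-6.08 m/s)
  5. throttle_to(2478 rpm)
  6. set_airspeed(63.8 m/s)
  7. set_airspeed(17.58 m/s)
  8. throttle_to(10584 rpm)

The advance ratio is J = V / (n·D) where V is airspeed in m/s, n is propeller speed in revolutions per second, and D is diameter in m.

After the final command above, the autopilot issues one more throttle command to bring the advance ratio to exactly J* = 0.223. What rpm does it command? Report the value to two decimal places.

set_propeller: D = 1.41 m, P = 1.006 m (p = P/D = 0.713475); state ← (V=0, rpm=0)
set_airspeed(69.9): V ← 69.9 m/s
throttle_to(10172): rpm ← 10172
adjust_airspeed(-6.08): V ← 69.9 -6.08 = 63.82 m/s
throttle_to(2478): rpm ← 2478
set_airspeed(63.8): V ← 63.8 m/s
set_airspeed(17.58): V ← 17.58 m/s
throttle_to(10584): rpm ← 10584
final state: V = 17.58 m/s, rpm = 10584 → n = rpm/60 = 176.400000 rev/s
target J* = 0.223; solve J* = V/(n·D) for n: n = V/(J*·D) = 17.58/(0.223 × 1.41) = 55.910696 rev/s
rpm = 60·n = 3354.641733

rpm = 3354.64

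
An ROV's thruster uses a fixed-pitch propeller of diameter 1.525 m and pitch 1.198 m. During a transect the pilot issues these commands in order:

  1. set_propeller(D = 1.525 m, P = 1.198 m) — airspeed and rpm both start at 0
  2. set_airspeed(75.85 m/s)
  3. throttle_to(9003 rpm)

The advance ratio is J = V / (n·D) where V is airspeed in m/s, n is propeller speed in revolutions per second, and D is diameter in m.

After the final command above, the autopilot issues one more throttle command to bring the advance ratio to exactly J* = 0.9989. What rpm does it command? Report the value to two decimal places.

rpm = 2987.55

set_propeller: D = 1.525 m, P = 1.198 m (p = P/D = 0.785574); state ← (V=0, rpm=0)
set_airspeed(75.85): V ← 75.85 m/s
throttle_to(9003): rpm ← 9003
final state: V = 75.85 m/s, rpm = 9003 → n = rpm/60 = 150.050000 rev/s
target J* = 0.9989; solve J* = V/(n·D) for n: n = V/(J*·D) = 75.85/(0.9989 × 1.525) = 49.792477 rev/s
rpm = 60·n = 2987.548599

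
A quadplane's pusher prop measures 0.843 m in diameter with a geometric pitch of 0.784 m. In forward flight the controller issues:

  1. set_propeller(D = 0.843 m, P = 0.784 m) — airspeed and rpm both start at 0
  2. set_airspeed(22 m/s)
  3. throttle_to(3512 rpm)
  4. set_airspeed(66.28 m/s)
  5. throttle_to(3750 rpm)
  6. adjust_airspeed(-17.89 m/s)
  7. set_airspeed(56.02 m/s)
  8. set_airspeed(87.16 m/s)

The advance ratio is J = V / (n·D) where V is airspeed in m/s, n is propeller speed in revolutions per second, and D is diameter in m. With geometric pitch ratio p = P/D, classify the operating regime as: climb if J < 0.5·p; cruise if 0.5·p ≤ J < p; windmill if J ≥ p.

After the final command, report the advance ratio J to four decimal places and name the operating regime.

set_propeller: D = 0.843 m, P = 0.784 m (p = P/D = 0.930012); state ← (V=0, rpm=0)
set_airspeed(22): V ← 22 m/s
throttle_to(3512): rpm ← 3512
set_airspeed(66.28): V ← 66.28 m/s
throttle_to(3750): rpm ← 3750
adjust_airspeed(-17.89): V ← 66.28 -17.89 = 48.39 m/s
set_airspeed(56.02): V ← 56.02 m/s
set_airspeed(87.16): V ← 87.16 m/s
final state: V = 87.16 m/s, rpm = 3750 → n = rpm/60 = 62.500000 rev/s
J = V / (n·D) = 87.16 / (62.500000 × 0.843) = 1.654282
regime bands: climb J<0.4650 | cruise [0.4650, 0.9300) | windmill J≥0.9300
J = 1.6543 → windmill

J = 1.6543, regime = windmill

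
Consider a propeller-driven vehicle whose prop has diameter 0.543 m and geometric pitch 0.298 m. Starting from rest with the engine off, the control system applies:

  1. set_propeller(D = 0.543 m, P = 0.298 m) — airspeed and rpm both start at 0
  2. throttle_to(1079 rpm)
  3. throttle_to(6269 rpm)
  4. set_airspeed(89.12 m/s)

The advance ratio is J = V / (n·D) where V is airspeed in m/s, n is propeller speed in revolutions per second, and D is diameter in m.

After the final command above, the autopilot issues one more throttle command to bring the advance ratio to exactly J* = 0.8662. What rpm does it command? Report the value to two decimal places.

set_propeller: D = 0.543 m, P = 0.298 m (p = P/D = 0.548803); state ← (V=0, rpm=0)
throttle_to(1079): rpm ← 1079
throttle_to(6269): rpm ← 6269
set_airspeed(89.12): V ← 89.12 m/s
final state: V = 89.12 m/s, rpm = 6269 → n = rpm/60 = 104.483333 rev/s
target J* = 0.8662; solve J* = V/(n·D) for n: n = V/(J*·D) = 89.12/(0.8662 × 0.543) = 189.477292 rev/s
rpm = 60·n = 11368.637511

rpm = 11368.64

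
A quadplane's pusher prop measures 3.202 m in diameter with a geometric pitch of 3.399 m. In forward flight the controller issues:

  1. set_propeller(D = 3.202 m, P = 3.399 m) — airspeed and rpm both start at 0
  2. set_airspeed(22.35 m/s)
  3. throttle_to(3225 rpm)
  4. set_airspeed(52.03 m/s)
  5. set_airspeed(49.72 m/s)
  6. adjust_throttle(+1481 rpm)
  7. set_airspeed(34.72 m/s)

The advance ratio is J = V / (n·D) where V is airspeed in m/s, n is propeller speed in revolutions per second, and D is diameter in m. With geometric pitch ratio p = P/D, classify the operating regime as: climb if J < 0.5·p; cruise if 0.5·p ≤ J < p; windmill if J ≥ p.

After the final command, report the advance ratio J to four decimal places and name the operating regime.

set_propeller: D = 3.202 m, P = 3.399 m (p = P/D = 1.061524); state ← (V=0, rpm=0)
set_airspeed(22.35): V ← 22.35 m/s
throttle_to(3225): rpm ← 3225
set_airspeed(52.03): V ← 52.03 m/s
set_airspeed(49.72): V ← 49.72 m/s
adjust_throttle(+1481): rpm ← 3225 +1481 = 4706
set_airspeed(34.72): V ← 34.72 m/s
final state: V = 34.72 m/s, rpm = 4706 → n = rpm/60 = 78.433333 rev/s
J = V / (n·D) = 34.72 / (78.433333 × 3.202) = 0.138248
regime bands: climb J<0.5308 | cruise [0.5308, 1.0615) | windmill J≥1.0615
J = 0.1382 → climb

J = 0.1382, regime = climb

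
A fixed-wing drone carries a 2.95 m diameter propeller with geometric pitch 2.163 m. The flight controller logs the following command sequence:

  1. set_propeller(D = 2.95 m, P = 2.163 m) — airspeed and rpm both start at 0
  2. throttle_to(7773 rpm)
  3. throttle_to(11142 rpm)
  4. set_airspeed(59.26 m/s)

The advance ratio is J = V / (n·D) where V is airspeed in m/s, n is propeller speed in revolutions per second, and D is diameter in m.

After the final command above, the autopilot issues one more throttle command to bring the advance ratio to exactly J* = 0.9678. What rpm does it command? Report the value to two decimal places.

set_propeller: D = 2.95 m, P = 2.163 m (p = P/D = 0.733220); state ← (V=0, rpm=0)
throttle_to(7773): rpm ← 7773
throttle_to(11142): rpm ← 11142
set_airspeed(59.26): V ← 59.26 m/s
final state: V = 59.26 m/s, rpm = 11142 → n = rpm/60 = 185.700000 rev/s
target J* = 0.9678; solve J* = V/(n·D) for n: n = V/(J*·D) = 59.26/(0.9678 × 2.95) = 20.756495 rev/s
rpm = 60·n = 1245.389683

rpm = 1245.39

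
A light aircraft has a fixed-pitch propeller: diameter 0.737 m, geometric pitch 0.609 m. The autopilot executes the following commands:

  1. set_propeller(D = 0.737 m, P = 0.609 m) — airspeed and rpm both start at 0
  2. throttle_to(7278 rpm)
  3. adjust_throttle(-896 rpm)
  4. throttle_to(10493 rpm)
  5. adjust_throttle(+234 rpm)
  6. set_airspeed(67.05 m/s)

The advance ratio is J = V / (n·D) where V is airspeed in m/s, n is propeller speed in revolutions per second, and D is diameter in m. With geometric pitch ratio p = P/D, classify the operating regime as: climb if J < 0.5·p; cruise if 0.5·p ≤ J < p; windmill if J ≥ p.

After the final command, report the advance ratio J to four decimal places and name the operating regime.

set_propeller: D = 0.737 m, P = 0.609 m (p = P/D = 0.826323); state ← (V=0, rpm=0)
throttle_to(7278): rpm ← 7278
adjust_throttle(-896): rpm ← 7278 -896 = 6382
throttle_to(10493): rpm ← 10493
adjust_throttle(+234): rpm ← 10493 +234 = 10727
set_airspeed(67.05): V ← 67.05 m/s
final state: V = 67.05 m/s, rpm = 10727 → n = rpm/60 = 178.783333 rev/s
J = V / (n·D) = 67.05 / (178.783333 × 0.737) = 0.508867
regime bands: climb J<0.4132 | cruise [0.4132, 0.8263) | windmill J≥0.8263
J = 0.5089 → cruise

J = 0.5089, regime = cruise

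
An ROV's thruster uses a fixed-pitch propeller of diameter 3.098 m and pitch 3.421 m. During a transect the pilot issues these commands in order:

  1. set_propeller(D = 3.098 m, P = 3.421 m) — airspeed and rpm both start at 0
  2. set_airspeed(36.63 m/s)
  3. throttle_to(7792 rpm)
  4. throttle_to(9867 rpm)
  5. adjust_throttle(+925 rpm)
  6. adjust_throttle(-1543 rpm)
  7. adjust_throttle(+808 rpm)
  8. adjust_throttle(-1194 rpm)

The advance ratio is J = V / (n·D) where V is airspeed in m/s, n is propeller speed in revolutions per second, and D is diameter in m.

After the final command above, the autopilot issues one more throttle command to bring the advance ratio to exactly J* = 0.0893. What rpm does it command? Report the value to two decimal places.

set_propeller: D = 3.098 m, P = 3.421 m (p = P/D = 1.104261); state ← (V=0, rpm=0)
set_airspeed(36.63): V ← 36.63 m/s
throttle_to(7792): rpm ← 7792
throttle_to(9867): rpm ← 9867
adjust_throttle(+925): rpm ← 9867 +925 = 10792
adjust_throttle(-1543): rpm ← 10792 -1543 = 9249
adjust_throttle(+808): rpm ← 9249 +808 = 10057
adjust_throttle(-1194): rpm ← 10057 -1194 = 8863
final state: V = 36.63 m/s, rpm = 8863 → n = rpm/60 = 147.716667 rev/s
target J* = 0.0893; solve J* = V/(n·D) for n: n = V/(J*·D) = 36.63/(0.0893 × 3.098) = 132.404897 rev/s
rpm = 60·n = 7944.293794

rpm = 7944.29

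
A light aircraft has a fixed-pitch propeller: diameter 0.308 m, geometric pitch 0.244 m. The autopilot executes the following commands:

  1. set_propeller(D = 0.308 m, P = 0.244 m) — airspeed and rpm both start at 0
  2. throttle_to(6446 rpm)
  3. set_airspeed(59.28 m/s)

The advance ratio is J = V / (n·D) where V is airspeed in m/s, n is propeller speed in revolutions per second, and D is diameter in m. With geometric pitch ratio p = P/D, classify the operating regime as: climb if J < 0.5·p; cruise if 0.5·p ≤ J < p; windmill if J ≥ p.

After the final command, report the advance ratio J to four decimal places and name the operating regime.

J = 1.7915, regime = windmill

set_propeller: D = 0.308 m, P = 0.244 m (p = P/D = 0.792208); state ← (V=0, rpm=0)
throttle_to(6446): rpm ← 6446
set_airspeed(59.28): V ← 59.28 m/s
final state: V = 59.28 m/s, rpm = 6446 → n = rpm/60 = 107.433333 rev/s
J = V / (n·D) = 59.28 / (107.433333 × 0.308) = 1.791507
regime bands: climb J<0.3961 | cruise [0.3961, 0.7922) | windmill J≥0.7922
J = 1.7915 → windmill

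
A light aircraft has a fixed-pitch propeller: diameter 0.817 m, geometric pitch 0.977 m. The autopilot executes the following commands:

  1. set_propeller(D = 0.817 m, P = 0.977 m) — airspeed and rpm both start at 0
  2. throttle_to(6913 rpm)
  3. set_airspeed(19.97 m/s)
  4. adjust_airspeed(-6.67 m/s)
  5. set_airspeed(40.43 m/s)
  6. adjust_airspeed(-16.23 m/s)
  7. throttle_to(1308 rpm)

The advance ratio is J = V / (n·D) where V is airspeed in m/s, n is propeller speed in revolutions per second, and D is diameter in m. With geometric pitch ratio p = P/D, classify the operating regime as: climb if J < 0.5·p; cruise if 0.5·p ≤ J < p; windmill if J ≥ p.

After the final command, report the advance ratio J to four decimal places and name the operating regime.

J = 1.3587, regime = windmill

set_propeller: D = 0.817 m, P = 0.977 m (p = P/D = 1.195838); state ← (V=0, rpm=0)
throttle_to(6913): rpm ← 6913
set_airspeed(19.97): V ← 19.97 m/s
adjust_airspeed(-6.67): V ← 19.97 -6.67 = 13.3 m/s
set_airspeed(40.43): V ← 40.43 m/s
adjust_airspeed(-16.23): V ← 40.43 -16.23 = 24.2 m/s
throttle_to(1308): rpm ← 1308
final state: V = 24.2 m/s, rpm = 1308 → n = rpm/60 = 21.800000 rev/s
J = V / (n·D) = 24.2 / (21.800000 × 0.817) = 1.358741
regime bands: climb J<0.5979 | cruise [0.5979, 1.1958) | windmill J≥1.1958
J = 1.3587 → windmill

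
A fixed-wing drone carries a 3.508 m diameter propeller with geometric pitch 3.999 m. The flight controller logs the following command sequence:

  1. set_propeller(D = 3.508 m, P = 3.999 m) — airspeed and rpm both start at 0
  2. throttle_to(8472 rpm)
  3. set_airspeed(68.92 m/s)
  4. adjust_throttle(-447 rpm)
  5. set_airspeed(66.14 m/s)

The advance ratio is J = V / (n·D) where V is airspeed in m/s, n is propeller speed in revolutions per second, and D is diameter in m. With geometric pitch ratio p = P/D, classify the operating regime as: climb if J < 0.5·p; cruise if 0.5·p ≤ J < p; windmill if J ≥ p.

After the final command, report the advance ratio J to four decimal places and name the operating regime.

J = 0.1410, regime = climb

set_propeller: D = 3.508 m, P = 3.999 m (p = P/D = 1.139966); state ← (V=0, rpm=0)
throttle_to(8472): rpm ← 8472
set_airspeed(68.92): V ← 68.92 m/s
adjust_throttle(-447): rpm ← 8472 -447 = 8025
set_airspeed(66.14): V ← 66.14 m/s
final state: V = 66.14 m/s, rpm = 8025 → n = rpm/60 = 133.750000 rev/s
J = V / (n·D) = 66.14 / (133.750000 × 3.508) = 0.140965
regime bands: climb J<0.5700 | cruise [0.5700, 1.1400) | windmill J≥1.1400
J = 0.1410 → climb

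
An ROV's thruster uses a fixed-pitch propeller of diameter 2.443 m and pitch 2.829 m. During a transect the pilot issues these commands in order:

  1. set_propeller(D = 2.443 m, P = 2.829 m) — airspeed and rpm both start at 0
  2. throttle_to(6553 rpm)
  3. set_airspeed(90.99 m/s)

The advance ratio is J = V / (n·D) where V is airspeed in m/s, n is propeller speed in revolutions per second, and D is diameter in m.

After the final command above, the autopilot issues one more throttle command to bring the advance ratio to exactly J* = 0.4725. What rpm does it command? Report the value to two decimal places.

rpm = 4729.55

set_propeller: D = 2.443 m, P = 2.829 m (p = P/D = 1.158002); state ← (V=0, rpm=0)
throttle_to(6553): rpm ← 6553
set_airspeed(90.99): V ← 90.99 m/s
final state: V = 90.99 m/s, rpm = 6553 → n = rpm/60 = 109.216667 rev/s
target J* = 0.4725; solve J* = V/(n·D) for n: n = V/(J*·D) = 90.99/(0.4725 × 2.443) = 78.825800 rev/s
rpm = 60·n = 4729.547980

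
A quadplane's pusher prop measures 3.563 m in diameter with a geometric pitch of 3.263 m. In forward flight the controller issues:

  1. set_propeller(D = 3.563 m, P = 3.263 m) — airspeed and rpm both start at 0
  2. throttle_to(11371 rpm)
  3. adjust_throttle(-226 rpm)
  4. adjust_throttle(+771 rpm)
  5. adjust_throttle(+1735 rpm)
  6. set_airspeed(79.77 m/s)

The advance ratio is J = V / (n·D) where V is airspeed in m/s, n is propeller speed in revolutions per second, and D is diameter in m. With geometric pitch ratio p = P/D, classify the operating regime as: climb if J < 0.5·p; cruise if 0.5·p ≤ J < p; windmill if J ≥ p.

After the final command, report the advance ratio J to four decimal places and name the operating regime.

J = 0.0984, regime = climb

set_propeller: D = 3.563 m, P = 3.263 m (p = P/D = 0.915801); state ← (V=0, rpm=0)
throttle_to(11371): rpm ← 11371
adjust_throttle(-226): rpm ← 11371 -226 = 11145
adjust_throttle(+771): rpm ← 11145 +771 = 11916
adjust_throttle(+1735): rpm ← 11916 +1735 = 13651
set_airspeed(79.77): V ← 79.77 m/s
final state: V = 79.77 m/s, rpm = 13651 → n = rpm/60 = 227.516667 rev/s
J = V / (n·D) = 79.77 / (227.516667 × 3.563) = 0.098404
regime bands: climb J<0.4579 | cruise [0.4579, 0.9158) | windmill J≥0.9158
J = 0.0984 → climb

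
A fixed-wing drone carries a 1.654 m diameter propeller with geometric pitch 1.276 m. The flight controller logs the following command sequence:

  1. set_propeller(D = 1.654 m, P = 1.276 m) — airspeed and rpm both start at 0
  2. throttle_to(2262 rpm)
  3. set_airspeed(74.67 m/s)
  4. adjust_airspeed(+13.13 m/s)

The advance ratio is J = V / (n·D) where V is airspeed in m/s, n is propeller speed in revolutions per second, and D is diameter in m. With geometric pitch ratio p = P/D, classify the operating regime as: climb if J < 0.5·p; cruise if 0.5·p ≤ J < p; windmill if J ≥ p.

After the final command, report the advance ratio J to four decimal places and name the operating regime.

set_propeller: D = 1.654 m, P = 1.276 m (p = P/D = 0.771463); state ← (V=0, rpm=0)
throttle_to(2262): rpm ← 2262
set_airspeed(74.67): V ← 74.67 m/s
adjust_airspeed(+13.13): V ← 74.67 +13.13 = 87.8 m/s
final state: V = 87.8 m/s, rpm = 2262 → n = rpm/60 = 37.700000 rev/s
J = V / (n·D) = 87.8 / (37.700000 × 1.654) = 1.408049
regime bands: climb J<0.3857 | cruise [0.3857, 0.7715) | windmill J≥0.7715
J = 1.4080 → windmill

J = 1.4080, regime = windmill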